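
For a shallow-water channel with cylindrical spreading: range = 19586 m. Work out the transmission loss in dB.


42.92 dB


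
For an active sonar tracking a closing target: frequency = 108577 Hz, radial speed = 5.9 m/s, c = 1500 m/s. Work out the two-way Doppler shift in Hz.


fd = 2*f*v/c = 2 * 108577 * 5.9 / 1500 = 854.14

854.14 Hz


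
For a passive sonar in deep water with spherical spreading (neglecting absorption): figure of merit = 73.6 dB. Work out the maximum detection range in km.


4.79 km


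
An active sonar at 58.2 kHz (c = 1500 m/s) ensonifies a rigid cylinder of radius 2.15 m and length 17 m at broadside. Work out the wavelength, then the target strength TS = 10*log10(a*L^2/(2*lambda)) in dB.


Step 1: lambda = c/f = 1500/58200 = 0.02577 m
Step 2: TS = 10*log10(a*L^2/(2*lambda)) = 10*log10(2.15*17^2/(2*0.02577)) = 40.81

40.81 dB


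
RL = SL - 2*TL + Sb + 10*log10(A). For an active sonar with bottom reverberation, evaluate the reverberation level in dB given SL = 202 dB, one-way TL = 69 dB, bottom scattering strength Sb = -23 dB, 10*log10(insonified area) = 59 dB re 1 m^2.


100 dB


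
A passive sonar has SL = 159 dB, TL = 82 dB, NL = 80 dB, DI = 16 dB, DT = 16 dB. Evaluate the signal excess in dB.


-3 dB


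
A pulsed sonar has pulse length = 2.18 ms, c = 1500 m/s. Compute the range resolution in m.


dR = c*tau/2 = 1500 * 2.18e-3 / 2 = 1.635

1.635 m


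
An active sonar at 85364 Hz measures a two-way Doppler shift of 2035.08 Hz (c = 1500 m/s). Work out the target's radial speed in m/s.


From fd = 2*f*v/c, v = c*fd/(2*f) = 1500 * 2035.08 / (2*85364) = 17.88

17.88 m/s


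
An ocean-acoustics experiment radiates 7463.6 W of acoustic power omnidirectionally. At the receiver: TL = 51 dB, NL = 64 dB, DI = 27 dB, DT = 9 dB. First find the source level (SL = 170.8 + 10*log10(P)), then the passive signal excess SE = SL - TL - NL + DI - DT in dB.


Step 1: SL = 170.8 + 10*log10(7463.6) = 209.53 dB
Step 2: SE = SL - TL - NL + DI - DT = 209.53 - 51 - 64 + 27 - 9 = 112.53

112.53 dB


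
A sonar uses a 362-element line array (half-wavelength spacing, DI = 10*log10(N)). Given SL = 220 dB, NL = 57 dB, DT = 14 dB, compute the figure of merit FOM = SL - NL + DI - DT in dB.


Step 1: DI = 10*log10(362) = 25.59 dB
Step 2: FOM = SL - NL + DI - DT = 220 - 57 + 25.59 - 14 = 174.59

174.59 dB


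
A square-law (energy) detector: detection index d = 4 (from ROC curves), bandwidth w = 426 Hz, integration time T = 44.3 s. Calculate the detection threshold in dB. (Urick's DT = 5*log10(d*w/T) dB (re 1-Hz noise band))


7.93 dB


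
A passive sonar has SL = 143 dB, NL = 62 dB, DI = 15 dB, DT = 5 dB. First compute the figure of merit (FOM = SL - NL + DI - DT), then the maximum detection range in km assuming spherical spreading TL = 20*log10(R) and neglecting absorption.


Step 1: FOM = SL - NL + DI - DT = 143 - 62 + 15 - 5 = 91 dB
Step 2: at max range FOM = TL = 20*log10(R), so R = 10^(91/20) = 35481.34 m = 35.48 km

35.48 km


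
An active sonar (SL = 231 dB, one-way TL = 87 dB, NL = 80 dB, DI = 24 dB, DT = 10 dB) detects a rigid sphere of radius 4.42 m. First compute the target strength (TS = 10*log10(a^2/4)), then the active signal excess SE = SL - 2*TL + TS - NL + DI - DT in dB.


Step 1: TS = 10*log10(4.42^2/4) = 6.89 dB
Step 2: SE = SL - 2*TL + TS - NL + DI - DT = 231 - 2*87 + (6.89) - 80 + 24 - 10 = -2.11

-2.11 dB


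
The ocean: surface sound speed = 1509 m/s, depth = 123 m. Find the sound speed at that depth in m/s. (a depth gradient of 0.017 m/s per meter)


c = 1509 + 0.017 * 123 = 1511.091

1511.091 m/s


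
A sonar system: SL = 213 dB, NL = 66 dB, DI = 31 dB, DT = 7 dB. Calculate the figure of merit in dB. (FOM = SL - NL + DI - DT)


FOM = SL - NL + DI - DT = 213 - 66 + 31 - 7 = 171

171 dB


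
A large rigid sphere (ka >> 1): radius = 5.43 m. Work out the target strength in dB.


TS = 10*log10(5.43^2 / 4) = 10*log10(7.371225) = 8.68

8.68 dB


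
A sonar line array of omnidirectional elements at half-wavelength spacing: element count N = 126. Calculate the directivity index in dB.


DI = 10*log10(126) = 21.0

21.0 dB


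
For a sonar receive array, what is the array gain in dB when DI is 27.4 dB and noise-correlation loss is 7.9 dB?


19.5 dB


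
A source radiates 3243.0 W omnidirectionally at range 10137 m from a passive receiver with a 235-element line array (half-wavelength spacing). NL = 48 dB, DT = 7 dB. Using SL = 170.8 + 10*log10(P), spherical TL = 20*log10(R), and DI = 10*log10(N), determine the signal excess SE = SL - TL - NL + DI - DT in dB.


94.5 dB


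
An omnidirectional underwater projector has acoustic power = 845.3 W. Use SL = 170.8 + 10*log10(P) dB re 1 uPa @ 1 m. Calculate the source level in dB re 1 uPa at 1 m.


200.07 dB


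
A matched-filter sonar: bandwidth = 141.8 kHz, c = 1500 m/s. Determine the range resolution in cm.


dR = c/(2*BW) = 1500 / (2 * 141.8e3) = 0.0053 m = 0.53 cm

0.53 cm


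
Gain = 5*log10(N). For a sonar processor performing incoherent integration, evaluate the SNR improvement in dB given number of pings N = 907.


Gain = 5*log10(907) = 14.79

14.79 dB


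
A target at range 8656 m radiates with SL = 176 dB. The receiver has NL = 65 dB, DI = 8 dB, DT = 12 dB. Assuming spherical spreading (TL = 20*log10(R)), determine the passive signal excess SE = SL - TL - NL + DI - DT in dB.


28.25 dB


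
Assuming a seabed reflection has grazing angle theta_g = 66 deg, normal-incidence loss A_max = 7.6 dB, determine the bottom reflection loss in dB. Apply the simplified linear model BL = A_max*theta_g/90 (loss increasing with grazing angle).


5.57 dB


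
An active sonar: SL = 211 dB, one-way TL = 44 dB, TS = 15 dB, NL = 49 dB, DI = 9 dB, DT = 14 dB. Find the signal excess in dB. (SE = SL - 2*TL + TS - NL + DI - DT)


SE = SL - 2*TL + TS - NL + DI - DT = 211 - 2*44 + (15) - 49 + 9 - 14 = 84

84 dB


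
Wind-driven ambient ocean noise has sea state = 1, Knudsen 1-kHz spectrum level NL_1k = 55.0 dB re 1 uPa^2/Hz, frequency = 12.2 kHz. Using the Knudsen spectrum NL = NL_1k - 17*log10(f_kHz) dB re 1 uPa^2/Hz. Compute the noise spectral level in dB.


NL = NL_1k - 17*log10(f_kHz) = 55.0 - 17*log10(12.2) = 55.0 - (18.47) = 36.53

36.53 dB


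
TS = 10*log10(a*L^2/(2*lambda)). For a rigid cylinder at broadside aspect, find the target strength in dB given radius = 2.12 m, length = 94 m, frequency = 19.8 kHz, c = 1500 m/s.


lambda = 1500/19800 = 0.07576 m
TS = 10*log10(2.12*94^2/(2*0.07576)) = 50.92

50.92 dB


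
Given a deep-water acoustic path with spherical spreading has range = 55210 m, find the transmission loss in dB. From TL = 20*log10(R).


TL = 20*log10(55210) = 94.84

94.84 dB


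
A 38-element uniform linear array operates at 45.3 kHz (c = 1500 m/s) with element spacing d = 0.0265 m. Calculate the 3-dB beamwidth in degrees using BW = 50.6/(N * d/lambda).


Step 1: lambda = 1500/45300 = 0.03311 m
Step 2: d/lambda = 0.0265/0.03311 = 0.8004
Step 3: BW = 50.6/(N * d/lambda) = 50.6/(38 * 0.8004) = 1.66

1.66 deg


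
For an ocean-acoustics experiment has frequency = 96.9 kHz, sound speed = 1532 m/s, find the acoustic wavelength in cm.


lambda = c/f = 1532 / 96900 = 0.0158 m = 1.58 cm

1.58 cm


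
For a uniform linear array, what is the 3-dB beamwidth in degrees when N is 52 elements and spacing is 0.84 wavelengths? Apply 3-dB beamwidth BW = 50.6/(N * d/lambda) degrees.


BW = 50.6 / (52 * 0.84) = 50.6 / 43.68 = 1.16

1.16 deg


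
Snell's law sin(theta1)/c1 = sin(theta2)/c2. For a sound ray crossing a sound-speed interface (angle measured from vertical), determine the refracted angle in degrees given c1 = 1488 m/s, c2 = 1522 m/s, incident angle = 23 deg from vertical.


sin(theta2) = (c2/c1)*sin(theta1) = (1522/1488)*sin(23 deg) = 0.39966
theta2 = arcsin(0.39966) = 23.56

23.56 deg


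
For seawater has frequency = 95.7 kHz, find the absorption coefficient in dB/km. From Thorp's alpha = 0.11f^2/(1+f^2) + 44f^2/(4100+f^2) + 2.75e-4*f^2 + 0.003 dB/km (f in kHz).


f^2 = 9158.49
alpha = 0.11*9158.49/(1+9158.49) + 44*9158.49/(4100+9158.49) + 2.75e-4*9158.49 + 0.003 = 33.025

33.025 dB/km


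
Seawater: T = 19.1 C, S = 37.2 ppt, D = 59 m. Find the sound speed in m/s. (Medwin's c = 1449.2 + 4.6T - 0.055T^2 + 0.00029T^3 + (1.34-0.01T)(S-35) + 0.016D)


c = 1449.2 + 4.6*19.1 - 0.055*19.1^2 + 0.00029*19.1^3 + (1.34 - 0.01*19.1)*(37.2 - 35) + 0.016*59 = 1522.49

1522.49 m/s


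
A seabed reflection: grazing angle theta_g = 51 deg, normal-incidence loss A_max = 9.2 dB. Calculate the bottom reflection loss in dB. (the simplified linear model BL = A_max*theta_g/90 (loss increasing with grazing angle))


BL = A_max * theta_g / 90 = 9.2 * 51 / 90 = 5.21

5.21 dB


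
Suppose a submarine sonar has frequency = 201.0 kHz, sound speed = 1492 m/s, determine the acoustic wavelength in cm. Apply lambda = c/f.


lambda = c/f = 1492 / 201000 = 0.0074 m = 0.74 cm

0.74 cm


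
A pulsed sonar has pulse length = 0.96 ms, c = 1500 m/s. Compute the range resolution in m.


dR = c*tau/2 = 1500 * 0.96e-3 / 2 = 0.72

0.72 m


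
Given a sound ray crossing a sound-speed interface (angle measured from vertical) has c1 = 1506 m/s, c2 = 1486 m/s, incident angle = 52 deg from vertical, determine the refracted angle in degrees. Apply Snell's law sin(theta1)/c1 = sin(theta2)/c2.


sin(theta2) = (c2/c1)*sin(theta1) = (1486/1506)*sin(52 deg) = 0.77755
theta2 = arcsin(0.77755) = 51.04

51.04 deg


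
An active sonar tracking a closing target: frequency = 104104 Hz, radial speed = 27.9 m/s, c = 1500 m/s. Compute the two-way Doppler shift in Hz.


fd = 2*f*v/c = 2 * 104104 * 27.9 / 1500 = 3872.67

3872.67 Hz


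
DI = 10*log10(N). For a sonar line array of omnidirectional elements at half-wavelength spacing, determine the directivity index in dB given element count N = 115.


20.61 dB


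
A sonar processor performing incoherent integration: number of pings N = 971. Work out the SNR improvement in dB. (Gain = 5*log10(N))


Gain = 5*log10(971) = 14.94

14.94 dB


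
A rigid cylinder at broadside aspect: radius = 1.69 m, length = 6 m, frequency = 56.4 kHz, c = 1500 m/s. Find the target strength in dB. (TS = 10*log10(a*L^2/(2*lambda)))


lambda = 1500/56400 = 0.0266 m
TS = 10*log10(1.69*6^2/(2*0.0266)) = 30.58

30.58 dB


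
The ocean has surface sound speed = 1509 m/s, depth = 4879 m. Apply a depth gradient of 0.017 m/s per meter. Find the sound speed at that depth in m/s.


1591.943 m/s


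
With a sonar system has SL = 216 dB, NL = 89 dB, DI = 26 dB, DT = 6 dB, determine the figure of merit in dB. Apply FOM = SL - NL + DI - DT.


FOM = SL - NL + DI - DT = 216 - 89 + 26 - 6 = 147

147 dB


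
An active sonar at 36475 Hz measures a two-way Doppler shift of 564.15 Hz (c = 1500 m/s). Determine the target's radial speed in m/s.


From fd = 2*f*v/c, v = c*fd/(2*f) = 1500 * 564.15 / (2*36475) = 11.6

11.6 m/s


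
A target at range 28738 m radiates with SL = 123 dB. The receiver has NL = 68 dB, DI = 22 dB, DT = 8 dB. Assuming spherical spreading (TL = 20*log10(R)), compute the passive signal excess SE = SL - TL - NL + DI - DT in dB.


Step 1: TL = 20*log10(28738) = 89.17 dB
Step 2: SE = 123 - 89.17 - 68 + 22 - 8 = -20.17

-20.17 dB


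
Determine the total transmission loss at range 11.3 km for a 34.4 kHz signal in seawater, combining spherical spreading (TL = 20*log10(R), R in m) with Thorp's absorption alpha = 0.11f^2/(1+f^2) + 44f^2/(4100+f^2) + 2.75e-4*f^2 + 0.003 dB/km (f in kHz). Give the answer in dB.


Step 1 (Thorp): alpha = 0.11*1183.36/(1+1183.36) + 44*1183.36/(4100+1183.36) + 2.75e-4*1183.36 + 0.003 = 10.2934 dB/km
Step 2: TL_spread = 20*log10(11300) = 81.06 dB
Step 3: TL_abs = alpha*R = 10.2934 * 11.3 = 116.32 dB
Step 4: TL_total = 81.06 + 116.32 = 197.38

197.38 dB


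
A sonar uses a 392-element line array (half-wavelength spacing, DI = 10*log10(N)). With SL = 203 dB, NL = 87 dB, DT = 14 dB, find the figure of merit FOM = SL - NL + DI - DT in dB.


127.93 dB


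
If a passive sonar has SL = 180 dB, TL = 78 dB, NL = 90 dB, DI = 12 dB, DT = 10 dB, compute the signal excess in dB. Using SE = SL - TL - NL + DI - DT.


14 dB


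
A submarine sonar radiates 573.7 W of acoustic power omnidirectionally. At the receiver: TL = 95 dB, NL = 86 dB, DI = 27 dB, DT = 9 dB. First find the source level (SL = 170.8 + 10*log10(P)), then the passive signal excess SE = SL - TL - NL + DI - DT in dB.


Step 1: SL = 170.8 + 10*log10(573.7) = 198.39 dB
Step 2: SE = SL - TL - NL + DI - DT = 198.39 - 95 - 86 + 27 - 9 = 35.39

35.39 dB


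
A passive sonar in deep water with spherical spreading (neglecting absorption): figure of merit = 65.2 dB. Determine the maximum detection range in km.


1.82 km


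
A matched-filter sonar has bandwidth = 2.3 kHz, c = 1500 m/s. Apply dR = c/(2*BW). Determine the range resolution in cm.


dR = c/(2*BW) = 1500 / (2 * 2.3e3) = 0.3261 m = 32.61 cm

32.61 cm


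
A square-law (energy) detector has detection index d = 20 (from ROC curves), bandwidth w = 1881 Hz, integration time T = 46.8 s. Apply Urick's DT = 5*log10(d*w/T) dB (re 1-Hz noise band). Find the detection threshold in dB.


DT = 5*log10(d*w/T) = 5*log10(20 * 1881 / 46.8) = 5*log10(803.85) = 14.53

14.53 dB


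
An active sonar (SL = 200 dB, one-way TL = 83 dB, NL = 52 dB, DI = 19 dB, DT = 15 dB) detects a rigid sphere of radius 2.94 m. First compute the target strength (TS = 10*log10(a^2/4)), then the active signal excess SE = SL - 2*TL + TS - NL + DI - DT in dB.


Step 1: TS = 10*log10(2.94^2/4) = 3.35 dB
Step 2: SE = SL - 2*TL + TS - NL + DI - DT = 200 - 2*83 + (3.35) - 52 + 19 - 15 = -10.65

-10.65 dB


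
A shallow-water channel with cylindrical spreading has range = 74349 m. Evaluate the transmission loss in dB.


TL = 10*log10(74349) = 48.71

48.71 dB


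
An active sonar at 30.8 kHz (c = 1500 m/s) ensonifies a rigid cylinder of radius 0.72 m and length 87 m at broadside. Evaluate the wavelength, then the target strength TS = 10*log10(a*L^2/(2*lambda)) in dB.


Step 1: lambda = c/f = 1500/30800 = 0.0487 m
Step 2: TS = 10*log10(a*L^2/(2*lambda)) = 10*log10(0.72*87^2/(2*0.0487)) = 47.48

47.48 dB


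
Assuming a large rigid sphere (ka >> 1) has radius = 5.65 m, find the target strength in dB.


TS = 10*log10(5.65^2 / 4) = 10*log10(7.980625) = 9.02

9.02 dB


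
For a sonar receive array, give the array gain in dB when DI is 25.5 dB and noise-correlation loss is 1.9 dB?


AG = DI - L_corr = 25.5 - 1.9 = 23.6

23.6 dB


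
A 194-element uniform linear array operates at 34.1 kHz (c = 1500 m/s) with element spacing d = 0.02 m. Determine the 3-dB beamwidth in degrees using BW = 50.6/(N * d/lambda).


Step 1: lambda = 1500/34100 = 0.04399 m
Step 2: d/lambda = 0.02/0.04399 = 0.4546
Step 3: BW = 50.6/(N * d/lambda) = 50.6/(194 * 0.4546) = 0.57

0.57 deg


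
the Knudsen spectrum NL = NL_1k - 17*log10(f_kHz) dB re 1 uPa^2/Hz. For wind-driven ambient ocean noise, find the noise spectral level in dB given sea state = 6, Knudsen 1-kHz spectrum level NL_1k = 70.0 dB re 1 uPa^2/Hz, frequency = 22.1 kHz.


47.15 dB


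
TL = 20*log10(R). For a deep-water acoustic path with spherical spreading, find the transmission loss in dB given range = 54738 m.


TL = 20*log10(54738) = 94.77

94.77 dB


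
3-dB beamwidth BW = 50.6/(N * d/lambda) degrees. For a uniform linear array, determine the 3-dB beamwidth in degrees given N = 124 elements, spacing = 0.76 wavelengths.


0.54 deg


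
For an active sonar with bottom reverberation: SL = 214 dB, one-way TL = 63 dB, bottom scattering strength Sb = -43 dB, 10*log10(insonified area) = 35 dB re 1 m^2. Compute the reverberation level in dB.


RL = SL - 2*TL + Sb + 10*log10(A) = 214 - 2*63 + (-43) + 35 = 80

80 dB


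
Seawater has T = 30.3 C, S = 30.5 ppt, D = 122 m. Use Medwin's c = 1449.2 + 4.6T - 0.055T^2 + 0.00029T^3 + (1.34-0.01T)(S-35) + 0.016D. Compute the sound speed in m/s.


c = 1449.2 + 4.6*30.3 - 0.055*30.3^2 + 0.00029*30.3^3 + (1.34 - 0.01*30.3)*(30.5 - 35) + 0.016*122 = 1543.44

1543.44 m/s


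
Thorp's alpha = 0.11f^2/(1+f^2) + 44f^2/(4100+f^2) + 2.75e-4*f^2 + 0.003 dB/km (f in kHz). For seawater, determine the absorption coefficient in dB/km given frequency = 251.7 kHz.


58.861 dB/km


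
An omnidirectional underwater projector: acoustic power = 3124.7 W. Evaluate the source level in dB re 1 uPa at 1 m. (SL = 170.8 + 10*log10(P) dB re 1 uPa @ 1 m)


205.75 dB


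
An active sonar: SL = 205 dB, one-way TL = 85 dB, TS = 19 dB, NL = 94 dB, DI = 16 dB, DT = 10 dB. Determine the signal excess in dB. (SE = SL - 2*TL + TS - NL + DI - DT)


-34 dB


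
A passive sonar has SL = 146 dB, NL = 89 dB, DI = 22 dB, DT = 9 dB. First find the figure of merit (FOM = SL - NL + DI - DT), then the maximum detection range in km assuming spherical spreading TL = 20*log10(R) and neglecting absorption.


Step 1: FOM = SL - NL + DI - DT = 146 - 89 + 22 - 9 = 70 dB
Step 2: at max range FOM = TL = 20*log10(R), so R = 10^(70/20) = 3162.28 m = 3.16 km

3.16 km


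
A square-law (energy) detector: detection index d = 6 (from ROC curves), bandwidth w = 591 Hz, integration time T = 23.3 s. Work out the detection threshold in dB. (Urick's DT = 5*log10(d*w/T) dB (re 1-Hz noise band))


DT = 5*log10(d*w/T) = 5*log10(6 * 591 / 23.3) = 5*log10(152.19) = 10.91

10.91 dB


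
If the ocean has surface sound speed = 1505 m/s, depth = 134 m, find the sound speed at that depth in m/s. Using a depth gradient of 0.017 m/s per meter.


1507.278 m/s


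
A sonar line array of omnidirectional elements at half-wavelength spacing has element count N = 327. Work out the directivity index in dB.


DI = 10*log10(327) = 25.15

25.15 dB


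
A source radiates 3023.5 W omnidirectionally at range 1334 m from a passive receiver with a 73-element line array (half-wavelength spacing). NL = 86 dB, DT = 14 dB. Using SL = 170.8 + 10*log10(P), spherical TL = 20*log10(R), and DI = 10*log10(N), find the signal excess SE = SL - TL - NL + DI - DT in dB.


61.74 dB


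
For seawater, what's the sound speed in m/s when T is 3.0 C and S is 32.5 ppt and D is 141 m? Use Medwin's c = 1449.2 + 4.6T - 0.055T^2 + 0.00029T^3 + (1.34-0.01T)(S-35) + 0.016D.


1461.49 m/s


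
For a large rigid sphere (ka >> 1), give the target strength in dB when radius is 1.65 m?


TS = 10*log10(1.65^2 / 4) = 10*log10(0.680625) = -1.67

-1.67 dB


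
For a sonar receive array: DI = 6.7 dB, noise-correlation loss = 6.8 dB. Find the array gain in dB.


-0.1 dB


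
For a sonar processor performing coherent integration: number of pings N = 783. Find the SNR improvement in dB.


Gain = 10*log10(783) = 28.94

28.94 dB


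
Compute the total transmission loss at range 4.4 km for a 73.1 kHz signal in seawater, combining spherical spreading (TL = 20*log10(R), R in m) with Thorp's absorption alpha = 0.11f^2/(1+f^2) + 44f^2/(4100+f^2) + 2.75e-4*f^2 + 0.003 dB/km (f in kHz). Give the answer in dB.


Step 1 (Thorp): alpha = 0.11*5343.61/(1+5343.61) + 44*5343.61/(4100+5343.61) + 2.75e-4*5343.61 + 0.003 = 26.4796 dB/km
Step 2: TL_spread = 20*log10(4400) = 72.87 dB
Step 3: TL_abs = alpha*R = 26.4796 * 4.4 = 116.51 dB
Step 4: TL_total = 72.87 + 116.51 = 189.38

189.38 dB


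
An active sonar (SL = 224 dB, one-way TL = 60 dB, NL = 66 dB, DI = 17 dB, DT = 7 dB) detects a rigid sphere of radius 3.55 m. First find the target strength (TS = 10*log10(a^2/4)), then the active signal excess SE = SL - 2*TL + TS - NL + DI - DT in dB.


Step 1: TS = 10*log10(3.55^2/4) = 4.98 dB
Step 2: SE = SL - 2*TL + TS - NL + DI - DT = 224 - 2*60 + (4.98) - 66 + 17 - 7 = 52.98

52.98 dB


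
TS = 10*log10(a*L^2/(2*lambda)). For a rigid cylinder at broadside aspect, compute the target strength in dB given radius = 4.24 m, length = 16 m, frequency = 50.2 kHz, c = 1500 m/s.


42.59 dB


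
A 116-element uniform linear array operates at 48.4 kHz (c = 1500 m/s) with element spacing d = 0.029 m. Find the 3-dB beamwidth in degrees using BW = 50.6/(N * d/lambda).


Step 1: lambda = 1500/48400 = 0.03099 m
Step 2: d/lambda = 0.029/0.03099 = 0.9358
Step 3: BW = 50.6/(N * d/lambda) = 50.6/(116 * 0.9358) = 0.47

0.47 deg


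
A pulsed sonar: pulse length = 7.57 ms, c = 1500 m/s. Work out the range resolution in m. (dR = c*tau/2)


5.6775 m


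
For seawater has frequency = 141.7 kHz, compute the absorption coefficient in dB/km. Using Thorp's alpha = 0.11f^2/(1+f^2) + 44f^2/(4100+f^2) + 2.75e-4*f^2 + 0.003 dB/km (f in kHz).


f^2 = 20078.89
alpha = 0.11*20078.89/(1+20078.89) + 44*20078.89/(4100+20078.89) + 2.75e-4*20078.89 + 0.003 = 42.174

42.174 dB/km


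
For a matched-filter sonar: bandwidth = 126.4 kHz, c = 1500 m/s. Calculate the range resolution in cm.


dR = c/(2*BW) = 1500 / (2 * 126.4e3) = 0.0059 m = 0.59 cm

0.59 cm


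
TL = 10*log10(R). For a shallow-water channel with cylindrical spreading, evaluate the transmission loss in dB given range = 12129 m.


40.84 dB


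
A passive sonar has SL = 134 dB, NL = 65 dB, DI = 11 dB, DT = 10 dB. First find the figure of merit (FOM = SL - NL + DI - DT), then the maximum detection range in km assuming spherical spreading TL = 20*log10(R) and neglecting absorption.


Step 1: FOM = SL - NL + DI - DT = 134 - 65 + 11 - 10 = 70 dB
Step 2: at max range FOM = TL = 20*log10(R), so R = 10^(70/20) = 3162.28 m = 3.16 km

3.16 km


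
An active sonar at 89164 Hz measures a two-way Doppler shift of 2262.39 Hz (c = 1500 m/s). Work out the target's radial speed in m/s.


From fd = 2*f*v/c, v = c*fd/(2*f) = 1500 * 2262.39 / (2*89164) = 19.03

19.03 m/s


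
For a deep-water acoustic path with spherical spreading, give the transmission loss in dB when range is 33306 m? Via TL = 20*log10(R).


90.45 dB


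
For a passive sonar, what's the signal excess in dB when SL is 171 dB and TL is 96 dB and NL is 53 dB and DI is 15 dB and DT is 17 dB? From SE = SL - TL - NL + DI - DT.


SE = SL - TL - NL + DI - DT = 171 - 96 - 53 + 15 - 17 = 20

20 dB


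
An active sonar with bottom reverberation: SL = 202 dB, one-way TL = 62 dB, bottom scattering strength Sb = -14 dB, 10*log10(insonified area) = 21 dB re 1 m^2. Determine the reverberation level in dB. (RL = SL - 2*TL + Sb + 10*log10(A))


RL = SL - 2*TL + Sb + 10*log10(A) = 202 - 2*62 + (-14) + 21 = 85

85 dB


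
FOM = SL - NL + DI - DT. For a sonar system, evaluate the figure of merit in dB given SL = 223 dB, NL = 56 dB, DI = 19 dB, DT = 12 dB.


174 dB


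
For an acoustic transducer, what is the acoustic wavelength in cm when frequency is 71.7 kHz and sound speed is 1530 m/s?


2.13 cm


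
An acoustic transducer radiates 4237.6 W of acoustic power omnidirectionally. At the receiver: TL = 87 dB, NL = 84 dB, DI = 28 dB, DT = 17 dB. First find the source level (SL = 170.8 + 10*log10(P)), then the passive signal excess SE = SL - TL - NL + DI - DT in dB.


Step 1: SL = 170.8 + 10*log10(4237.6) = 207.07 dB
Step 2: SE = SL - TL - NL + DI - DT = 207.07 - 87 - 84 + 28 - 17 = 47.07

47.07 dB


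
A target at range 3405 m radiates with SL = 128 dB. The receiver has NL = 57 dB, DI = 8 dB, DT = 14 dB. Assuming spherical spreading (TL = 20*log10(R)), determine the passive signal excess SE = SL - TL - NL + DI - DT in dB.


Step 1: TL = 20*log10(3405) = 70.64 dB
Step 2: SE = 128 - 70.64 - 57 + 8 - 14 = -5.64

-5.64 dB


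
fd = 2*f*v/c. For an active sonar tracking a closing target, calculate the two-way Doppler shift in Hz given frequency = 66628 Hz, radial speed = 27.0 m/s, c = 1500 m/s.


fd = 2*f*v/c = 2 * 66628 * 27.0 / 1500 = 2398.61

2398.61 Hz


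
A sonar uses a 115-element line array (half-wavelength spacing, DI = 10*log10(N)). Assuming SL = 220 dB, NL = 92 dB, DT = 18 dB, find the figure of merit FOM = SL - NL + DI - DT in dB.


Step 1: DI = 10*log10(115) = 20.61 dB
Step 2: FOM = SL - NL + DI - DT = 220 - 92 + 20.61 - 18 = 130.61

130.61 dB


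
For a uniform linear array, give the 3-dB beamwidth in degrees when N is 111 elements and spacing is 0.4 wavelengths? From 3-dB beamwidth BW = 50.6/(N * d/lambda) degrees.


BW = 50.6 / (111 * 0.4) = 50.6 / 44.4 = 1.14

1.14 deg


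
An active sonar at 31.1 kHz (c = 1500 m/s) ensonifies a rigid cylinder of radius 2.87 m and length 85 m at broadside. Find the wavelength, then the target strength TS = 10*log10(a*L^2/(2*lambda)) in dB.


Step 1: lambda = c/f = 1500/31100 = 0.04823 m
Step 2: TS = 10*log10(a*L^2/(2*lambda)) = 10*log10(2.87*85^2/(2*0.04823)) = 53.32

53.32 dB


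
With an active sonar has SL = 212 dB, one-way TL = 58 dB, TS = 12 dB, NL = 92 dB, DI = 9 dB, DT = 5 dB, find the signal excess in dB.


SE = SL - 2*TL + TS - NL + DI - DT = 212 - 2*58 + (12) - 92 + 9 - 5 = 20

20 dB


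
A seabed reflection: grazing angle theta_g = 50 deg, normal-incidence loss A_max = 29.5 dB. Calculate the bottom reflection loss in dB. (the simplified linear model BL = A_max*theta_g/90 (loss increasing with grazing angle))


BL = A_max * theta_g / 90 = 29.5 * 50 / 90 = 16.39

16.39 dB


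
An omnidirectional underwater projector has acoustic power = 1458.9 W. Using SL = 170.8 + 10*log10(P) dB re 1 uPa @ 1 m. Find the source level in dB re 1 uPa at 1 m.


202.44 dB


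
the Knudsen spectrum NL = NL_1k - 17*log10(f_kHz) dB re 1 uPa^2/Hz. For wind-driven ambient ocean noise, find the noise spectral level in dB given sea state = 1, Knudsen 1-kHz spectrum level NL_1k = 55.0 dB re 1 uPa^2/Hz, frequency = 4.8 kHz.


NL = NL_1k - 17*log10(f_kHz) = 55.0 - 17*log10(4.8) = 55.0 - (11.58) = 43.42

43.42 dB


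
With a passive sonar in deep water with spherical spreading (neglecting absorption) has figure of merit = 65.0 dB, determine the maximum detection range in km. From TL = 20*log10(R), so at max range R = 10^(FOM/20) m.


At max range FOM = TL, so 20*log10(R) = 65.0
R = 10^(65.0/20) = 1778.28 m = 1.78 km

1.78 km


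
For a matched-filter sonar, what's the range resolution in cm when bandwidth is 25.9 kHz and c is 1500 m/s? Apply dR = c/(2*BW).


dR = c/(2*BW) = 1500 / (2 * 25.9e3) = 0.029 m = 2.9 cm

2.9 cm


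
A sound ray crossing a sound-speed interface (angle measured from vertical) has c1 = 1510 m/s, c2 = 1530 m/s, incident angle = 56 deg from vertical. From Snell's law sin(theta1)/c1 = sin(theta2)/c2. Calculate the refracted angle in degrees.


sin(theta2) = (c2/c1)*sin(theta1) = (1530/1510)*sin(56 deg) = 0.84002
theta2 = arcsin(0.84002) = 57.14

57.14 deg


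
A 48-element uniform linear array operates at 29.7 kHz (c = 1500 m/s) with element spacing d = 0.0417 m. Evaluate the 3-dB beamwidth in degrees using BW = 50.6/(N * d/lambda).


Step 1: lambda = 1500/29700 = 0.05051 m
Step 2: d/lambda = 0.0417/0.05051 = 0.8256
Step 3: BW = 50.6/(N * d/lambda) = 50.6/(48 * 0.8256) = 1.28

1.28 deg


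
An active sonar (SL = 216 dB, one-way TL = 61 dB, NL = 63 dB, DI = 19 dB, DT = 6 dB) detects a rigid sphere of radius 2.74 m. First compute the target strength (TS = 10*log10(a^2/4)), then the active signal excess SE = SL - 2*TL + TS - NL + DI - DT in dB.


Step 1: TS = 10*log10(2.74^2/4) = 2.73 dB
Step 2: SE = SL - 2*TL + TS - NL + DI - DT = 216 - 2*61 + (2.73) - 63 + 19 - 6 = 46.73

46.73 dB


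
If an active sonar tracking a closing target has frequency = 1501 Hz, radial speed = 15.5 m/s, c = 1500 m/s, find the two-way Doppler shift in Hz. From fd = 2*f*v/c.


31.02 Hz


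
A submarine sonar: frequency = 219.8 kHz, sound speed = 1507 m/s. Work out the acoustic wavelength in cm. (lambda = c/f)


0.69 cm


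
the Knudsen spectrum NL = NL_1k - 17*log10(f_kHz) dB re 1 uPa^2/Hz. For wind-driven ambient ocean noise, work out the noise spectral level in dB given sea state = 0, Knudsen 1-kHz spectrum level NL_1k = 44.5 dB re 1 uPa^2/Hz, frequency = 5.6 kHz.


NL = NL_1k - 17*log10(f_kHz) = 44.5 - 17*log10(5.6) = 44.5 - (12.72) = 31.78

31.78 dB


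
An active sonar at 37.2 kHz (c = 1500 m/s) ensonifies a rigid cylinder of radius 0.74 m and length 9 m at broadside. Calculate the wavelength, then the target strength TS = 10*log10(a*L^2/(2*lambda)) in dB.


Step 1: lambda = c/f = 1500/37200 = 0.04032 m
Step 2: TS = 10*log10(a*L^2/(2*lambda)) = 10*log10(0.74*9^2/(2*0.04032)) = 28.71

28.71 dB


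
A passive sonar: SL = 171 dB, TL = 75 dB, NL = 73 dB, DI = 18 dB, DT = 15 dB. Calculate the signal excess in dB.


26 dB


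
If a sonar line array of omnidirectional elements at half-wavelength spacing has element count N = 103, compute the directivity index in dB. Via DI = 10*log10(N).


DI = 10*log10(103) = 20.13

20.13 dB


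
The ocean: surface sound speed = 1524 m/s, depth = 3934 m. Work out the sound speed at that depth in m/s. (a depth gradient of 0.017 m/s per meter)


c = 1524 + 0.017 * 3934 = 1590.878

1590.878 m/s


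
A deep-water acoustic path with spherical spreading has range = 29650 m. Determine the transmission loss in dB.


TL = 20*log10(29650) = 89.44

89.44 dB


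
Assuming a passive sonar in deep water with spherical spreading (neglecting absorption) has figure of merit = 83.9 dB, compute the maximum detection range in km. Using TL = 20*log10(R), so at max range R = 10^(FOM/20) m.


15.67 km


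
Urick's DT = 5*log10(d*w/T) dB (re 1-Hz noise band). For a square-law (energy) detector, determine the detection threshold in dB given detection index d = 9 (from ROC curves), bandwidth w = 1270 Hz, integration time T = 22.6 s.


13.52 dB


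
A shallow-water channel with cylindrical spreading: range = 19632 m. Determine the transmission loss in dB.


42.93 dB


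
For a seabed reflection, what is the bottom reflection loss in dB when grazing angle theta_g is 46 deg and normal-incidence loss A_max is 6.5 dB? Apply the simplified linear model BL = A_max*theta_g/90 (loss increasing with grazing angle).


BL = A_max * theta_g / 90 = 6.5 * 46 / 90 = 3.32

3.32 dB


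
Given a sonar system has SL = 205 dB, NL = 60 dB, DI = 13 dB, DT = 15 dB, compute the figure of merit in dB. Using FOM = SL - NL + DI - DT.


143 dB


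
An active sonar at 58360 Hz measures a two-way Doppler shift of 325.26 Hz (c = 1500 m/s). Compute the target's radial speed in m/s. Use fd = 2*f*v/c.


4.18 m/s


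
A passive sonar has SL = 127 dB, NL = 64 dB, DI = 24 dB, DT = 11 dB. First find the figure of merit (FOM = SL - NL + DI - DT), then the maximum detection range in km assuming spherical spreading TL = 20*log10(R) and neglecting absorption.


Step 1: FOM = SL - NL + DI - DT = 127 - 64 + 24 - 11 = 76 dB
Step 2: at max range FOM = TL = 20*log10(R), so R = 10^(76/20) = 6309.57 m = 6.31 km

6.31 km


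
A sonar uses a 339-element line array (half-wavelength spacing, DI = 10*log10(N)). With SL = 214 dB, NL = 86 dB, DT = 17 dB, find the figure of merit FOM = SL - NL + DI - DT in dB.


136.3 dB


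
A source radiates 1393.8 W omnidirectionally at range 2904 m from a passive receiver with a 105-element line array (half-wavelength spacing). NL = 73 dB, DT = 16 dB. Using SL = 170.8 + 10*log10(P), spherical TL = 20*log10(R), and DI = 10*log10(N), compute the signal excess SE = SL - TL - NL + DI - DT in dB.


64.19 dB


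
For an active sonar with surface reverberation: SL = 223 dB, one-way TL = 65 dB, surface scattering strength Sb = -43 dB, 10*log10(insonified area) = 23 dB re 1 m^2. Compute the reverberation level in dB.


RL = SL - 2*TL + Sb + 10*log10(A) = 223 - 2*65 + (-43) + 23 = 73

73 dB


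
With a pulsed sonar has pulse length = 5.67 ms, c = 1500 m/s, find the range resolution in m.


dR = c*tau/2 = 1500 * 5.67e-3 / 2 = 4.2525

4.2525 m


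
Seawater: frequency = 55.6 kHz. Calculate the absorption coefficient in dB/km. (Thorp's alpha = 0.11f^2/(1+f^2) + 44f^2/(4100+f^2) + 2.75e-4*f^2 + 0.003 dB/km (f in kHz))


f^2 = 3091.36
alpha = 0.11*3091.36/(1+3091.36) + 44*3091.36/(4100+3091.36) + 2.75e-4*3091.36 + 0.003 = 19.877

19.877 dB/km


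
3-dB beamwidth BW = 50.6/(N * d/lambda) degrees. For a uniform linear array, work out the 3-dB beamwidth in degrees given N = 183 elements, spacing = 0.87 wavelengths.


0.32 deg


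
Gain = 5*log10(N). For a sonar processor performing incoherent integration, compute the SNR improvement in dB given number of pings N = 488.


Gain = 5*log10(488) = 13.44

13.44 dB


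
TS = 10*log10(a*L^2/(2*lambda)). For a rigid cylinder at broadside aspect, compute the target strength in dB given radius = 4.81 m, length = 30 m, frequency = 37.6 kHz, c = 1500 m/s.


47.34 dB


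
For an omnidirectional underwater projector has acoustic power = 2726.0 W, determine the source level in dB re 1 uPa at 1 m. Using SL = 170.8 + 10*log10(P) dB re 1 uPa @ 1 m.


SL = 170.8 + 10*log10(2726.0) = 170.8 + 34.36 = 205.16

205.16 dB


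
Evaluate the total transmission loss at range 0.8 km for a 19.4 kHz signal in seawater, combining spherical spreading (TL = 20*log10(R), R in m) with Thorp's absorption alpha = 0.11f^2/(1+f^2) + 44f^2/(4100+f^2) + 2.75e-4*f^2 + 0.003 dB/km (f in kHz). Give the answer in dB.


61.19 dB


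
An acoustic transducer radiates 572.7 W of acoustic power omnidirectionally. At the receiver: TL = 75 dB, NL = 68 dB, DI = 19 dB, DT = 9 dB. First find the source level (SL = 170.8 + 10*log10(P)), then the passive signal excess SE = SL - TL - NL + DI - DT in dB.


Step 1: SL = 170.8 + 10*log10(572.7) = 198.38 dB
Step 2: SE = SL - TL - NL + DI - DT = 198.38 - 75 - 68 + 19 - 9 = 65.38

65.38 dB


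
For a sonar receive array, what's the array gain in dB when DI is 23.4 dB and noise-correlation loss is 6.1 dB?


AG = DI - L_corr = 23.4 - 6.1 = 17.3

17.3 dB


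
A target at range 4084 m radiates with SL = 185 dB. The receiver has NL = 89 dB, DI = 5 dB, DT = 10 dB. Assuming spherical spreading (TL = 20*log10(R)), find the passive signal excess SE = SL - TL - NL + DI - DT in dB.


Step 1: TL = 20*log10(4084) = 72.22 dB
Step 2: SE = 185 - 72.22 - 89 + 5 - 10 = 18.78

18.78 dB


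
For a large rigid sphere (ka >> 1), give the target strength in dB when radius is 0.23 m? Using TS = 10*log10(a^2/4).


-18.79 dB


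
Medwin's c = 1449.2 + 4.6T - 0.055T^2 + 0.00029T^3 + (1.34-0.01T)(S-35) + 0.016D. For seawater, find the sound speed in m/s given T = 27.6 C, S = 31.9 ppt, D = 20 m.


c = 1449.2 + 4.6*27.6 - 0.055*27.6^2 + 0.00029*27.6^3 + (1.34 - 0.01*27.6)*(31.9 - 35) + 0.016*20 = 1537.38

1537.38 m/s


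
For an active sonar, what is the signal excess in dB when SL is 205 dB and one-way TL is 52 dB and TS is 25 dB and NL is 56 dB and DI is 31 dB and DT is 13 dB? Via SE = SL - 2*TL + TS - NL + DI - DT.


SE = SL - 2*TL + TS - NL + DI - DT = 205 - 2*52 + (25) - 56 + 31 - 13 = 88

88 dB


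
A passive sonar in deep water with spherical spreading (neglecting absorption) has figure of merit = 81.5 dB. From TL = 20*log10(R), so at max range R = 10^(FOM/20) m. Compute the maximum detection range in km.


11.89 km


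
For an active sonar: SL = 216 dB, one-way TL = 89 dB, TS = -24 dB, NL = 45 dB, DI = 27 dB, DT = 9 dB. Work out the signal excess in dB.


SE = SL - 2*TL + TS - NL + DI - DT = 216 - 2*89 + (-24) - 45 + 27 - 9 = -13

-13 dB


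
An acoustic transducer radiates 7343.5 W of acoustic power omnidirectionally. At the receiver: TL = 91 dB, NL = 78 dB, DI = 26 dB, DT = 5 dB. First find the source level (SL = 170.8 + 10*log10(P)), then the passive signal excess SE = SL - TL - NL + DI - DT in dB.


Step 1: SL = 170.8 + 10*log10(7343.5) = 209.46 dB
Step 2: SE = SL - TL - NL + DI - DT = 209.46 - 91 - 78 + 26 - 5 = 61.46

61.46 dB


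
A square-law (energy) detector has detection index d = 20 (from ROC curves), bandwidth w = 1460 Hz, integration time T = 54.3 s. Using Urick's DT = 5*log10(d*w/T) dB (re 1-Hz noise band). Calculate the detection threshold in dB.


DT = 5*log10(d*w/T) = 5*log10(20 * 1460 / 54.3) = 5*log10(537.75) = 13.65

13.65 dB


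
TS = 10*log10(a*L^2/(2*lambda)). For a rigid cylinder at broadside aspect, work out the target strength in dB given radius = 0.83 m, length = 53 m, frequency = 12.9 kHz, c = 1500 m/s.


40.01 dB


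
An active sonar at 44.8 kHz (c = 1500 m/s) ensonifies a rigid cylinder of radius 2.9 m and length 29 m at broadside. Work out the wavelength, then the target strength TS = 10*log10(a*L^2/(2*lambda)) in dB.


Step 1: lambda = c/f = 1500/44800 = 0.03348 m
Step 2: TS = 10*log10(a*L^2/(2*lambda)) = 10*log10(2.9*29^2/(2*0.03348)) = 45.61

45.61 dB


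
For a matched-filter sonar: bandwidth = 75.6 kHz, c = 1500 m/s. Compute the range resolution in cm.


0.99 cm


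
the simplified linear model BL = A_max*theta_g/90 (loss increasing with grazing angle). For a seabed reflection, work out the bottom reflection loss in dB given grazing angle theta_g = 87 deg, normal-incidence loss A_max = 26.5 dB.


25.62 dB


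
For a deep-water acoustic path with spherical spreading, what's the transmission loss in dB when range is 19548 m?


TL = 20*log10(19548) = 85.82

85.82 dB


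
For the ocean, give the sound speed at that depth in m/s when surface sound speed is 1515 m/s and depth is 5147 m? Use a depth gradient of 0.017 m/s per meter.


c = 1515 + 0.017 * 5147 = 1602.499

1602.499 m/s


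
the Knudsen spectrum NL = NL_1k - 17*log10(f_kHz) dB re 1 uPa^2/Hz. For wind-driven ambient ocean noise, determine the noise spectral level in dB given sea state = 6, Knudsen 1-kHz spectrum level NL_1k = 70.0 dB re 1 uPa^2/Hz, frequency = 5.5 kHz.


NL = NL_1k - 17*log10(f_kHz) = 70.0 - 17*log10(5.5) = 70.0 - (12.59) = 57.41

57.41 dB


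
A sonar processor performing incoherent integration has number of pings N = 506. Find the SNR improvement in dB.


13.52 dB


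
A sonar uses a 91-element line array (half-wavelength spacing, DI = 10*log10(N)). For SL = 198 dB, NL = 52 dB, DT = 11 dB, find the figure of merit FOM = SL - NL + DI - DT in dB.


Step 1: DI = 10*log10(91) = 19.59 dB
Step 2: FOM = SL - NL + DI - DT = 198 - 52 + 19.59 - 11 = 154.59

154.59 dB


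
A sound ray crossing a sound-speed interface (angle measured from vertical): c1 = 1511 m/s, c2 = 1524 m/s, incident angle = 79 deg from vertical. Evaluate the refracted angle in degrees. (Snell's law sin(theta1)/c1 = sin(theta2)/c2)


sin(theta2) = (c2/c1)*sin(theta1) = (1524/1511)*sin(79 deg) = 0.99007
theta2 = arcsin(0.99007) = 81.92

81.92 deg


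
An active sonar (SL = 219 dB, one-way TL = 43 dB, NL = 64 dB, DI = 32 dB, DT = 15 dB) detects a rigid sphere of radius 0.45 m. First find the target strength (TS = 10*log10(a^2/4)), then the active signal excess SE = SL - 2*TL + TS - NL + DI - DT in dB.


Step 1: TS = 10*log10(0.45^2/4) = -12.96 dB
Step 2: SE = SL - 2*TL + TS - NL + DI - DT = 219 - 2*43 + (-12.96) - 64 + 32 - 15 = 73.04

73.04 dB


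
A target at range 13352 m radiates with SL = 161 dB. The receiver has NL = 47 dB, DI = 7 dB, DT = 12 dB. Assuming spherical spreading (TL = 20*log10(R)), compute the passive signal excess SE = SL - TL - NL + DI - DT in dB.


26.49 dB


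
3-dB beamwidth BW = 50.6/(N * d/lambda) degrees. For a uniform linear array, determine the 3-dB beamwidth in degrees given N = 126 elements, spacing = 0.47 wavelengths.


0.85 deg


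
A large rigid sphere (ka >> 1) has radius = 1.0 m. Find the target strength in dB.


-6.02 dB


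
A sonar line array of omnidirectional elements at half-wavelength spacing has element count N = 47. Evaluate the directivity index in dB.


16.72 dB


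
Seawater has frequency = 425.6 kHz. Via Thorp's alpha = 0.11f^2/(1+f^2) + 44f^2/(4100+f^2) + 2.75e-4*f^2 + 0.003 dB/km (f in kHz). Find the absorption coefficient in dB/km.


f^2 = 181135.36
alpha = 0.11*181135.36/(1+181135.36) + 44*181135.36/(4100+181135.36) + 2.75e-4*181135.36 + 0.003 = 92.951

92.951 dB/km
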